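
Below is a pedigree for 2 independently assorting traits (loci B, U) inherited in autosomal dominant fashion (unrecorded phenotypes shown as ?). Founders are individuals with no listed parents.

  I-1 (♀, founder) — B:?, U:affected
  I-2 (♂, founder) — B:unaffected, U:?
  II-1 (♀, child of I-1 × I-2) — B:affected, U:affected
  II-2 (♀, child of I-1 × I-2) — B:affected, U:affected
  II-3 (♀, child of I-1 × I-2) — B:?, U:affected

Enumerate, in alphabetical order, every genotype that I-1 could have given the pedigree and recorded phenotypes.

B/I-1 ? ·: Bb|BB
B/I-2 un ·: bb
B/II-1 aff I-1×I-2: Bb
B/II-2 aff I-1×I-2: Bb
B/II-3 ? I-1×I-2: bb|Bb
⇒ B over [I-1,I-2,II-1,II-2,II-3]: 3 consistent
U/I-1 aff ·: Uu|UU
U/I-2 ? ·: uu|Uu|UU
U/II-1 aff I-1×I-2: Uu|UU
U/II-2 aff I-1×I-2: Uu|UU
U/II-3 aff I-1×I-2: Uu|UU
⇒ U over [I-1,I-2,II-1,II-2,II-3]: 27 consistent

I-1 ∈ {BB UU, BB Uu, Bb UU, Bb Uu}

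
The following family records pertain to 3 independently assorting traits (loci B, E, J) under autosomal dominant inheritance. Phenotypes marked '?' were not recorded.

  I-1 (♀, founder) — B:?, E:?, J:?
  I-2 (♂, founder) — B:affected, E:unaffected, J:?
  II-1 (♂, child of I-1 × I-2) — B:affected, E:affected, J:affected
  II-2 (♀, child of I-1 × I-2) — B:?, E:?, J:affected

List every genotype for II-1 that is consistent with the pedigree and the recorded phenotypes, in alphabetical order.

B/I-1 ? ·: bb|Bb|BB
B/I-2 aff ·: Bb|BB
B/II-1 aff I-1×I-2: Bb|BB
B/II-2 ? I-1×I-2: bb|Bb|BB
⇒ B over [I-1,I-2,II-1,II-2]: 18 consistent
E/I-1 ? ·: Ee|EE
E/I-2 un ·: ee
E/II-1 aff I-1×I-2: Ee
E/II-2 ? I-1×I-2: ee|Ee
⇒ E over [I-1,I-2,II-1,II-2]: 3 consistent
J/I-1 ? ·: jj|Jj|JJ
J/I-2 ? ·: jj|Jj|JJ
J/II-1 aff I-1×I-2: Jj|JJ
J/II-2 aff I-1×I-2: Jj|JJ
⇒ J over [I-1,I-2,II-1,II-2]: 17 consistent

II-1 ∈ {BB Ee JJ, BB Ee Jj, Bb Ee JJ, Bb Ee Jj}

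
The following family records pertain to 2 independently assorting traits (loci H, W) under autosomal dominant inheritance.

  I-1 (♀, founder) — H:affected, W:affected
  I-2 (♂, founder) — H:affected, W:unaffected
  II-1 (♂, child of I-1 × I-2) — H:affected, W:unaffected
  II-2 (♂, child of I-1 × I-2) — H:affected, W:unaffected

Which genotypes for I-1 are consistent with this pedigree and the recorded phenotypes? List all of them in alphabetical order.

H/I-1 aff ·: Hh|HH
H/I-2 aff ·: Hh|HH
H/II-1 aff I-1×I-2: Hh|HH
H/II-2 aff I-1×I-2: Hh|HH
⇒ H over [I-1,I-2,II-1,II-2]: 13 consistent
W/I-1 aff ·: Ww
W/I-2 un ·: ww
W/II-1 un I-1×I-2: ww
W/II-2 un I-1×I-2: ww
⇒ W over [I-1,I-2,II-1,II-2]: 1 consistent

I-1 ∈ {HH Ww, Hh Ww}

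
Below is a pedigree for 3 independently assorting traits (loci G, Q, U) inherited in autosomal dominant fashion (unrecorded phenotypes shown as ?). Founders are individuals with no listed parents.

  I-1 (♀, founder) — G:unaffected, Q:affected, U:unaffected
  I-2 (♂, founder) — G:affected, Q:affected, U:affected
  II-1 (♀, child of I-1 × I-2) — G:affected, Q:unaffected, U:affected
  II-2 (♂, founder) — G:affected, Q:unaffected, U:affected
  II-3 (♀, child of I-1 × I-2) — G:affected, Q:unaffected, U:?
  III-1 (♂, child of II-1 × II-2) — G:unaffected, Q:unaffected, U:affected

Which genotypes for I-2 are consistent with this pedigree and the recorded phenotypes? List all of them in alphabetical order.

G/I-1 un ·: gg
G/I-2 aff ·: Gg|GG
G/II-1 aff I-1×I-2: Gg
G/II-2 aff ·: Gg
G/II-3 aff I-1×I-2: Gg
G/III-1 un II-1×II-2: gg
⇒ G over [I-1,I-2,II-1,II-2,II-3,III-1]: 2 consistent
Q/I-1 aff ·: Qq
Q/I-2 aff ·: Qq
Q/II-1 un I-1×I-2: qq
Q/II-2 un ·: qq
Q/II-3 un I-1×I-2: qq
Q/III-1 un II-1×II-2: qq
⇒ Q over [I-1,I-2,II-1,II-2,II-3,III-1]: 1 consistent
U/I-1 un ·: uu
U/I-2 aff ·: Uu|UU
U/II-1 aff I-1×I-2: Uu
U/II-2 aff ·: Uu|UU
U/II-3 ? I-1×I-2: uu|Uu
U/III-1 aff II-1×II-2: Uu|UU
⇒ U over [I-1,I-2,II-1,II-2,II-3,III-1]: 12 consistent

I-2 ∈ {GG Qq UU, GG Qq Uu, Gg Qq UU, Gg Qq Uu}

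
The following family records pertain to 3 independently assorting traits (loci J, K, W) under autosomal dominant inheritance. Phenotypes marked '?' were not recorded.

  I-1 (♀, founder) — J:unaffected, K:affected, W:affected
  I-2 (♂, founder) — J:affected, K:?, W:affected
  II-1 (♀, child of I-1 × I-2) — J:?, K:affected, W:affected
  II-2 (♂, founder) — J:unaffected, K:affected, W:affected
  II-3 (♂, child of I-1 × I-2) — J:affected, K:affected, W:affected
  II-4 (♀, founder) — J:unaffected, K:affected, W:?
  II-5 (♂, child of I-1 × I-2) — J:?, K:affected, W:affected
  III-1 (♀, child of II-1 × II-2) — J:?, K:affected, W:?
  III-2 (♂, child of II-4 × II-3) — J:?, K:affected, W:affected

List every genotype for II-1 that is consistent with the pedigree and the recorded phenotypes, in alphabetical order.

J/I-1 un ·: jj
J/I-2 aff ·: Jj|JJ
J/II-1 ? I-1×I-2: jj|Jj
J/II-2 un ·: jj
J/II-3 aff I-1×I-2: Jj
J/II-4 un ·: jj
J/II-5 ? I-1×I-2: jj|Jj
J/III-1 ? II-1×II-2: jj|Jj
J/III-2 ? II-4×II-3: jj|Jj
⇒ J over [I-1,I-2,II-1,II-2,II-3,II-4,II-5,III-1,III-2]: 16 consistent
K/I-1 aff ·: Kk|KK
K/I-2 ? ·: kk|Kk|KK
K/II-1 aff I-1×I-2: Kk|KK
K/II-2 aff ·: Kk|KK
K/II-3 aff I-1×I-2: Kk|KK
K/II-4 aff ·: Kk|KK
K/II-5 aff I-1×I-2: Kk|KK
K/III-1 aff II-1×II-2: Kk|KK
K/III-2 aff II-4×II-3: Kk|KK
⇒ K over [I-1,I-2,II-1,II-2,II-3,II-4,II-5,III-1,III-2]: 335 consistent
W/I-1 aff ·: Ww|WW
W/I-2 aff ·: Ww|WW
W/II-1 aff I-1×I-2: Ww|WW
W/II-2 aff ·: Ww|WW
W/II-3 aff I-1×I-2: Ww|WW
W/II-4 ? ·: ww|Ww|WW
W/II-5 aff I-1×I-2: Ww|WW
W/III-1 ? II-1×II-2: ww|Ww|WW
W/III-2 aff II-4×II-3: Ww|WW
⇒ W over [I-1,I-2,II-1,II-2,II-3,II-4,II-5,III-1,III-2]: 444 consistent

II-1 ∈ {Jj KK WW, Jj KK Ww, Jj Kk WW, Jj Kk Ww, jj KK WW, jj KK Ww, jj Kk WW, jj Kk Ww}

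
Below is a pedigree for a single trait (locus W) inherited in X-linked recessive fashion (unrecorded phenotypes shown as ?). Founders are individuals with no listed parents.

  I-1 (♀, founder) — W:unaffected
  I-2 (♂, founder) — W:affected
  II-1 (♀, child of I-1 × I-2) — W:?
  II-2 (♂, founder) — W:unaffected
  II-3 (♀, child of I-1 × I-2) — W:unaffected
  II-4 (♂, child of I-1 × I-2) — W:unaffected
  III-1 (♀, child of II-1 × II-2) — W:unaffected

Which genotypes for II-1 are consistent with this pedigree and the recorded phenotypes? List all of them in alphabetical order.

II-1 ∈ {X^WX^w, X^wX^w}

W/I-1 un ·: X^WX^W|X^WX^w
W/I-2 aff ·: X^wY
W/II-1 ? I-1×I-2: X^WX^w|X^wX^w
W/II-2 un ·: X^WY
W/II-3 un I-1×I-2: X^WX^w
W/II-4 un I-1×I-2: X^WY
W/III-1 un II-1×II-2: X^WX^W|X^WX^w
⇒ W over [I-1,I-2,II-1,II-2,II-3,II-4,III-1]: 5 consistent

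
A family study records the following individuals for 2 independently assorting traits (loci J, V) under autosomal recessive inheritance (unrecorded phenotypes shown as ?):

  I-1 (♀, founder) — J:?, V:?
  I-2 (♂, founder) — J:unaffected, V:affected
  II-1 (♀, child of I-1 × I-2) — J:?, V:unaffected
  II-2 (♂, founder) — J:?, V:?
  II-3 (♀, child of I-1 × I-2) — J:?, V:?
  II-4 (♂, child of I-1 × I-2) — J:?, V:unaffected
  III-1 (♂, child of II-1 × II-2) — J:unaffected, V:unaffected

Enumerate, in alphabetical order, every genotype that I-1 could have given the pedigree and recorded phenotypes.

J/I-1 ? ·: JJ|Jj|jj
J/I-2 un ·: JJ|Jj
J/II-1 ? I-1×I-2: JJ|Jj|jj
J/II-2 ? ·: JJ|Jj|jj
J/II-3 ? I-1×I-2: JJ|Jj|jj
J/II-4 ? I-1×I-2: JJ|Jj|jj
J/III-1 un II-1×II-2: JJ|Jj
⇒ J over [I-1,I-2,II-1,II-2,II-3,II-4,III-1]: 208 consistent
V/I-1 ? ·: VV|Vv
V/I-2 aff ·: vv
V/II-1 un I-1×I-2: Vv
V/II-2 ? ·: VV|Vv|vv
V/II-3 ? I-1×I-2: Vv|vv
V/II-4 un I-1×I-2: Vv
V/III-1 un II-1×II-2: VV|Vv
⇒ V over [I-1,I-2,II-1,II-2,II-3,II-4,III-1]: 15 consistent

I-1 ∈ {JJ VV, JJ Vv, Jj VV, Jj Vv, jj VV, jj Vv}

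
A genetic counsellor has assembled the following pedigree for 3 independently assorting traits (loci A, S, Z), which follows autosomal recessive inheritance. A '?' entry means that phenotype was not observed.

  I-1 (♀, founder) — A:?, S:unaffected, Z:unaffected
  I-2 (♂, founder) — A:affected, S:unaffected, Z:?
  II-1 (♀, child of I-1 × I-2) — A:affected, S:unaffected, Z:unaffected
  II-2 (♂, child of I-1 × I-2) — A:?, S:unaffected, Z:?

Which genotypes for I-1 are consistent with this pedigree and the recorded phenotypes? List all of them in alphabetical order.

I-1 ∈ {Aa SS ZZ, Aa SS Zz, Aa Ss ZZ, Aa Ss Zz, aa SS ZZ, aa SS Zz, aa Ss ZZ, aa Ss Zz}

A/I-1 ? ·: Aa|aa
A/I-2 aff ·: aa
A/II-1 aff I-1×I-2: aa
A/II-2 ? I-1×I-2: Aa|aa
⇒ A over [I-1,I-2,II-1,II-2]: 3 consistent
S/I-1 un ·: SS|Ss
S/I-2 un ·: SS|Ss
S/II-1 un I-1×I-2: SS|Ss
S/II-2 un I-1×I-2: SS|Ss
⇒ S over [I-1,I-2,II-1,II-2]: 13 consistent
Z/I-1 un ·: ZZ|Zz
Z/I-2 ? ·: ZZ|Zz|zz
Z/II-1 un I-1×I-2: ZZ|Zz
Z/II-2 ? I-1×I-2: ZZ|Zz|zz
⇒ Z over [I-1,I-2,II-1,II-2]: 18 consistent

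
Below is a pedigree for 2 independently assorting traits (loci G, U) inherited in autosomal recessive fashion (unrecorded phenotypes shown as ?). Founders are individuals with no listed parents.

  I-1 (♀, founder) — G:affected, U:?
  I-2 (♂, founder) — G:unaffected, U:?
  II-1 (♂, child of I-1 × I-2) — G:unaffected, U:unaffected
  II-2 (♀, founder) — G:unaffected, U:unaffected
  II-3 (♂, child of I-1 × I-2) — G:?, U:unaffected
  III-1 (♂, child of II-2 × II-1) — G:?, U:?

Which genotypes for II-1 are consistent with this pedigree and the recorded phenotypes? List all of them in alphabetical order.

II-1 ∈ {Gg UU, Gg Uu}

G/I-1 aff ·: gg
G/I-2 un ·: GG|Gg
G/II-1 un I-1×I-2: Gg
G/II-2 un ·: GG|Gg
G/II-3 ? I-1×I-2: Gg|gg
G/III-1 ? II-2×II-1: GG|Gg|gg
⇒ G over [I-1,I-2,II-1,II-2,II-3,III-1]: 15 consistent
U/I-1 ? ·: UU|Uu|uu
U/I-2 ? ·: UU|Uu|uu
U/II-1 un I-1×I-2: UU|Uu
U/II-2 un ·: UU|Uu
U/II-3 un I-1×I-2: UU|Uu
U/III-1 ? II-2×II-1: UU|Uu|uu
⇒ U over [I-1,I-2,II-1,II-2,II-3,III-1]: 71 consistent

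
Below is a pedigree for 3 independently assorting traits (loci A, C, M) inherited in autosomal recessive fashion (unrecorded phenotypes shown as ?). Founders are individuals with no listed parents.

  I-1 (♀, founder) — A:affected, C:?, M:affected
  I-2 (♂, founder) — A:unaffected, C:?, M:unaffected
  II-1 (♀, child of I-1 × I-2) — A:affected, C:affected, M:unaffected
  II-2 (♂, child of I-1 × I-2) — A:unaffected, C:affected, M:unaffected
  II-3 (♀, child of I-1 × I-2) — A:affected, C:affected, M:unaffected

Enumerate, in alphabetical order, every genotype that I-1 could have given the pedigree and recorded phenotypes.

I-1 ∈ {aa Cc mm, aa cc mm}

A/I-1 aff ·: aa
A/I-2 un ·: Aa
A/II-1 aff I-1×I-2: aa
A/II-2 un I-1×I-2: Aa
A/II-3 aff I-1×I-2: aa
⇒ A over [I-1,I-2,II-1,II-2,II-3]: 1 consistent
C/I-1 ? ·: Cc|cc
C/I-2 ? ·: Cc|cc
C/II-1 aff I-1×I-2: cc
C/II-2 aff I-1×I-2: cc
C/II-3 aff I-1×I-2: cc
⇒ C over [I-1,I-2,II-1,II-2,II-3]: 4 consistent
M/I-1 aff ·: mm
M/I-2 un ·: MM|Mm
M/II-1 un I-1×I-2: Mm
M/II-2 un I-1×I-2: Mm
M/II-3 un I-1×I-2: Mm
⇒ M over [I-1,I-2,II-1,II-2,II-3]: 2 consistent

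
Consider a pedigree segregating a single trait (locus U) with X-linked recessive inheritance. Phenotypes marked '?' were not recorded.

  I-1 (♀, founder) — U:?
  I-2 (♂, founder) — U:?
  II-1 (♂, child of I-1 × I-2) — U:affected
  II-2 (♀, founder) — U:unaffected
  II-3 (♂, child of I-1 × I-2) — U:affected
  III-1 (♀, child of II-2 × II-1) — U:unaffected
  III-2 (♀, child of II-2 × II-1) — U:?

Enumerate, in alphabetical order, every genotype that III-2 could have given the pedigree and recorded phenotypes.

III-2 ∈ {X^UX^u, X^uX^u}

U/I-1 ? ·: X^UX^u|X^uX^u
U/I-2 ? ·: X^UY|X^uY
U/II-1 aff I-1×I-2: X^uY
U/II-2 un ·: X^UX^U|X^UX^u
U/II-3 aff I-1×I-2: X^uY
U/III-1 un II-2×II-1: X^UX^u
U/III-2 ? II-2×II-1: X^UX^u|X^uX^u
⇒ U over [I-1,I-2,II-1,II-2,II-3,III-1,III-2]: 12 consistent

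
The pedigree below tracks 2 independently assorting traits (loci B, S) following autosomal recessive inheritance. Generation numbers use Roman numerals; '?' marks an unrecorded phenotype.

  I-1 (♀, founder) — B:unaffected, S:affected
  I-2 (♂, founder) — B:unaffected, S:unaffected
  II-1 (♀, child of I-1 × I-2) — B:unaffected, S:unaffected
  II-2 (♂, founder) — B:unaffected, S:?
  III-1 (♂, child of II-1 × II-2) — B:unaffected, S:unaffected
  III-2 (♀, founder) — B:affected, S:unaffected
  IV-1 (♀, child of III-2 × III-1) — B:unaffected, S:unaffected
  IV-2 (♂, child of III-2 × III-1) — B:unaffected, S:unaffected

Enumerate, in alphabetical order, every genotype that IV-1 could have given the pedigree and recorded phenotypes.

IV-1 ∈ {Bb SS, Bb Ss}

B/I-1 un ·: BB|Bb
B/I-2 un ·: BB|Bb
B/II-1 un I-1×I-2: BB|Bb
B/II-2 un ·: BB|Bb
B/III-1 un II-1×II-2: BB|Bb
B/III-2 aff ·: bb
B/IV-1 un III-2×III-1: Bb
B/IV-2 un III-2×III-1: Bb
⇒ B over [I-1,I-2,II-1,II-2,III-1,III-2,IV-1,IV-2]: 24 consistent
S/I-1 aff ·: ss
S/I-2 un ·: SS|Ss
S/II-1 un I-1×I-2: Ss
S/II-2 ? ·: SS|Ss|ss
S/III-1 un II-1×II-2: SS|Ss
S/III-2 un ·: SS|Ss
S/IV-1 un III-2×III-1: SS|Ss
S/IV-2 un III-2×III-1: SS|Ss
⇒ S over [I-1,I-2,II-1,II-2,III-1,III-2,IV-1,IV-2]: 68 consistent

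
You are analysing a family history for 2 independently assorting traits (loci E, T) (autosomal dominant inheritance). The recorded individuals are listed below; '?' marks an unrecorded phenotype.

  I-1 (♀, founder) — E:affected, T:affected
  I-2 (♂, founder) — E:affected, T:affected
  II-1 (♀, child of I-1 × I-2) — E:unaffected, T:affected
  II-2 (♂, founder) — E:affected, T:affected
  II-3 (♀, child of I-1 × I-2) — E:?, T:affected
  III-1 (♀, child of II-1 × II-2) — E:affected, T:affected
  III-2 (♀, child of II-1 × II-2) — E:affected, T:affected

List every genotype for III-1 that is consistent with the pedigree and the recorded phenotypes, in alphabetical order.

E/I-1 aff ·: Ee
E/I-2 aff ·: Ee
E/II-1 un I-1×I-2: ee
E/II-2 aff ·: Ee|EE
E/II-3 ? I-1×I-2: ee|Ee|EE
E/III-1 aff II-1×II-2: Ee
E/III-2 aff II-1×II-2: Ee
⇒ E over [I-1,I-2,II-1,II-2,II-3,III-1,III-2]: 6 consistent
T/I-1 aff ·: Tt|TT
T/I-2 aff ·: Tt|TT
T/II-1 aff I-1×I-2: Tt|TT
T/II-2 aff ·: Tt|TT
T/II-3 aff I-1×I-2: Tt|TT
T/III-1 aff II-1×II-2: Tt|TT
T/III-2 aff II-1×II-2: Tt|TT
⇒ T over [I-1,I-2,II-1,II-2,II-3,III-1,III-2]: 83 consistent

III-1 ∈ {Ee TT, Ee Tt}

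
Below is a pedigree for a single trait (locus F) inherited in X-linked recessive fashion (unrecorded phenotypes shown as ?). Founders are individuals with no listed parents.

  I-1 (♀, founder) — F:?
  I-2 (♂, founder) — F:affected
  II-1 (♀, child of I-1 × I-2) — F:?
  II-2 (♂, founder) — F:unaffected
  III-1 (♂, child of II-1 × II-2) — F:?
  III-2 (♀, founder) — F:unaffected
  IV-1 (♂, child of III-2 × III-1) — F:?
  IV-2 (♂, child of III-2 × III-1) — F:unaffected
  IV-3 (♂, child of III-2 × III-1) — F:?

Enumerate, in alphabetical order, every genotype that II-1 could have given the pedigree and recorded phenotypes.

II-1 ∈ {X^FX^f, X^fX^f}

F/I-1 ? ·: X^FX^F|X^FX^f|X^fX^f
F/I-2 aff ·: X^fY
F/II-1 ? I-1×I-2: X^FX^f|X^fX^f
F/II-2 un ·: X^FY
F/III-1 ? II-1×II-2: X^FY|X^fY
F/III-2 un ·: X^FX^F|X^FX^f
F/IV-1 ? III-2×III-1: X^FY|X^fY
F/IV-2 un III-2×III-1: X^FY
F/IV-3 ? III-2×III-1: X^FY|X^fY
⇒ F over [I-1,I-2,II-1,II-2,III-1,III-2,IV-1,IV-2,IV-3]: 30 consistent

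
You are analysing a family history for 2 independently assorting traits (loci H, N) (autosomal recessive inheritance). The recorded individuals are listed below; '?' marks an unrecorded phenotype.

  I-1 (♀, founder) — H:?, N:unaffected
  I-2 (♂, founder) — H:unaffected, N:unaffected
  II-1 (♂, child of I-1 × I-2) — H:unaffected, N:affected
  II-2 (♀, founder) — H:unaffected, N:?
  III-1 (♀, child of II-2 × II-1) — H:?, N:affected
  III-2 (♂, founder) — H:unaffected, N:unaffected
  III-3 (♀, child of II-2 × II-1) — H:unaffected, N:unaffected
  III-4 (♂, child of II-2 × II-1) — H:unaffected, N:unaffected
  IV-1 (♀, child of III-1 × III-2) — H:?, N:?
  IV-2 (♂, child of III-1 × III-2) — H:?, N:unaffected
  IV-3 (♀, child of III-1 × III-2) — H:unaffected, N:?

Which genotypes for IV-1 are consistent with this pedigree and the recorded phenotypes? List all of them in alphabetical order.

IV-1 ∈ {HH Nn, HH nn, Hh Nn, Hh nn, hh Nn, hh nn}

H/I-1 ? ·: HH|Hh|hh
H/I-2 un ·: HH|Hh
H/II-1 un I-1×I-2: HH|Hh
H/II-2 un ·: HH|Hh
H/III-1 ? II-2×II-1: HH|Hh|hh
H/III-2 un ·: HH|Hh
H/III-3 un II-2×II-1: HH|Hh
H/III-4 un II-2×II-1: HH|Hh
H/IV-1 ? III-1×III-2: HH|Hh|hh
H/IV-2 ? III-1×III-2: HH|Hh|hh
H/IV-3 un III-1×III-2: HH|Hh
⇒ H over [I-1,I-2,II-1,II-2,III-1,III-2,III-3,III-4,IV-1,IV-2,IV-3]: 2096 consistent
N/I-1 un ·: Nn
N/I-2 un ·: Nn
N/II-1 aff I-1×I-2: nn
N/II-2 ? ·: Nn
N/III-1 aff II-2×II-1: nn
N/III-2 un ·: NN|Nn
N/III-3 un II-2×II-1: Nn
N/III-4 un II-2×II-1: Nn
N/IV-1 ? III-1×III-2: Nn|nn
N/IV-2 un III-1×III-2: Nn
N/IV-3 ? III-1×III-2: Nn|nn
⇒ N over [I-1,I-2,II-1,II-2,III-1,III-2,III-3,III-4,IV-1,IV-2,IV-3]: 5 consistent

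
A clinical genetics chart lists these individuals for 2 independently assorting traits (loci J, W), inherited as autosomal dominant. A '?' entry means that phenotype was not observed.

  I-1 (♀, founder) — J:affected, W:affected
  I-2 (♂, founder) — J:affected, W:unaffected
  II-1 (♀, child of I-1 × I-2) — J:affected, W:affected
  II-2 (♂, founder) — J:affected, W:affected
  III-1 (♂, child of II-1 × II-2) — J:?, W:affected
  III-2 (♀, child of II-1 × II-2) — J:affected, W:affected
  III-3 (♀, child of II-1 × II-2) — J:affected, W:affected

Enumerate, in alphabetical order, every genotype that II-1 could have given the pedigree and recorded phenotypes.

J/I-1 aff ·: Jj|JJ
J/I-2 aff ·: Jj|JJ
J/II-1 aff I-1×I-2: Jj|JJ
J/II-2 aff ·: Jj|JJ
J/III-1 ? II-1×II-2: jj|Jj|JJ
J/III-2 aff II-1×II-2: Jj|JJ
J/III-3 aff II-1×II-2: Jj|JJ
⇒ J over [I-1,I-2,II-1,II-2,III-1,III-2,III-3]: 96 consistent
W/I-1 aff ·: Ww|WW
W/I-2 un ·: ww
W/II-1 aff I-1×I-2: Ww
W/II-2 aff ·: Ww|WW
W/III-1 aff II-1×II-2: Ww|WW
W/III-2 aff II-1×II-2: Ww|WW
W/III-3 aff II-1×II-2: Ww|WW
⇒ W over [I-1,I-2,II-1,II-2,III-1,III-2,III-3]: 32 consistent

II-1 ∈ {JJ Ww, Jj Ww}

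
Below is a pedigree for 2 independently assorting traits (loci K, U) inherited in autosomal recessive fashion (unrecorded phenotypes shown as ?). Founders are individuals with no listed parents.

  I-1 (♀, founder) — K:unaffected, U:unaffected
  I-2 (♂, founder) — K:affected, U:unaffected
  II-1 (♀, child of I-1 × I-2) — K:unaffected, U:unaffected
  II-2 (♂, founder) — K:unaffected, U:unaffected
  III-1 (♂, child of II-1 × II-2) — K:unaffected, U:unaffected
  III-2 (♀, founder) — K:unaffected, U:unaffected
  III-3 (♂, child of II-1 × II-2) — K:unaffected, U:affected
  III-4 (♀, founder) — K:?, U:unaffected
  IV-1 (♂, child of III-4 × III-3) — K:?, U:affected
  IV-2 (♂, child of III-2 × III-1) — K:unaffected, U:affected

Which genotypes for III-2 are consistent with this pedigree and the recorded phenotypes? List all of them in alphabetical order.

K/I-1 un ·: KK|Kk
K/I-2 aff ·: kk
K/II-1 un I-1×I-2: Kk
K/II-2 un ·: KK|Kk
K/III-1 un II-1×II-2: KK|Kk
K/III-2 un ·: KK|Kk
K/III-3 un II-1×II-2: KK|Kk
K/III-4 ? ·: KK|Kk|kk
K/IV-1 ? III-4×III-3: KK|Kk|kk
K/IV-2 un III-2×III-1: KK|Kk
⇒ K over [I-1,I-2,II-1,II-2,III-1,III-2,III-3,III-4,IV-1,IV-2]: 308 consistent
U/I-1 un ·: UU|Uu
U/I-2 un ·: UU|Uu
U/II-1 un I-1×I-2: Uu
U/II-2 un ·: Uu
U/III-1 un II-1×II-2: Uu
U/III-2 un ·: Uu
U/III-3 aff II-1×II-2: uu
U/III-4 un ·: Uu
U/IV-1 aff III-4×III-3: uu
U/IV-2 aff III-2×III-1: uu
⇒ U over [I-1,I-2,II-1,II-2,III-1,III-2,III-3,III-4,IV-1,IV-2]: 3 consistent

III-2 ∈ {KK Uu, Kk Uu}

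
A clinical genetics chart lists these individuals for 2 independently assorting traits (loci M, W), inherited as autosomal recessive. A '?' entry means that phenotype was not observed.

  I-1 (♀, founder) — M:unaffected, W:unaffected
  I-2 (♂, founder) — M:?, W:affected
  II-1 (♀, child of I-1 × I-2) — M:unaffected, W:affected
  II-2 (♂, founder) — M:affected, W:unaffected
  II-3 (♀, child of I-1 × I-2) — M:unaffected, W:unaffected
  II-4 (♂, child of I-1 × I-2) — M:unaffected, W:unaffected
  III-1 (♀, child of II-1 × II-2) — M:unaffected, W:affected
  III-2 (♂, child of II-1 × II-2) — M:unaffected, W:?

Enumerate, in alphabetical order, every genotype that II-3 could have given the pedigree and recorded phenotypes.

II-3 ∈ {MM Ww, Mm Ww}

M/I-1 un ·: MM|Mm
M/I-2 ? ·: MM|Mm|mm
M/II-1 un I-1×I-2: MM|Mm
M/II-2 aff ·: mm
M/II-3 un I-1×I-2: MM|Mm
M/II-4 un I-1×I-2: MM|Mm
M/III-1 un II-1×II-2: Mm
M/III-2 un II-1×II-2: Mm
⇒ M over [I-1,I-2,II-1,II-2,II-3,II-4,III-1,III-2]: 27 consistent
W/I-1 un ·: Ww
W/I-2 aff ·: ww
W/II-1 aff I-1×I-2: ww
W/II-2 un ·: Ww
W/II-3 un I-1×I-2: Ww
W/II-4 un I-1×I-2: Ww
W/III-1 aff II-1×II-2: ww
W/III-2 ? II-1×II-2: Ww|ww
⇒ W over [I-1,I-2,II-1,II-2,II-3,II-4,III-1,III-2]: 2 consistent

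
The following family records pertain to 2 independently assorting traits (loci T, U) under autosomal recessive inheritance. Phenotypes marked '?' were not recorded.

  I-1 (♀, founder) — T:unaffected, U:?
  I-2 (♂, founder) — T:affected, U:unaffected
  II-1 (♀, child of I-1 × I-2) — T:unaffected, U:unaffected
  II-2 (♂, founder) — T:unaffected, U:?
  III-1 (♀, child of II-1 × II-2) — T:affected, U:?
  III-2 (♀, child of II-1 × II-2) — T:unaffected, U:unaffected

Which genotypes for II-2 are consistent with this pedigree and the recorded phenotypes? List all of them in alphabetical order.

II-2 ∈ {Tt UU, Tt Uu, Tt uu}

T/I-1 un ·: TT|Tt
T/I-2 aff ·: tt
T/II-1 un I-1×I-2: Tt
T/II-2 un ·: Tt
T/III-1 aff II-1×II-2: tt
T/III-2 un II-1×II-2: TT|Tt
⇒ T over [I-1,I-2,II-1,II-2,III-1,III-2]: 4 consistent
U/I-1 ? ·: UU|Uu|uu
U/I-2 un ·: UU|Uu
U/II-1 un I-1×I-2: UU|Uu
U/II-2 ? ·: UU|Uu|uu
U/III-1 ? II-1×II-2: UU|Uu|uu
U/III-2 un II-1×II-2: UU|Uu
⇒ U over [I-1,I-2,II-1,II-2,III-1,III-2]: 84 consistent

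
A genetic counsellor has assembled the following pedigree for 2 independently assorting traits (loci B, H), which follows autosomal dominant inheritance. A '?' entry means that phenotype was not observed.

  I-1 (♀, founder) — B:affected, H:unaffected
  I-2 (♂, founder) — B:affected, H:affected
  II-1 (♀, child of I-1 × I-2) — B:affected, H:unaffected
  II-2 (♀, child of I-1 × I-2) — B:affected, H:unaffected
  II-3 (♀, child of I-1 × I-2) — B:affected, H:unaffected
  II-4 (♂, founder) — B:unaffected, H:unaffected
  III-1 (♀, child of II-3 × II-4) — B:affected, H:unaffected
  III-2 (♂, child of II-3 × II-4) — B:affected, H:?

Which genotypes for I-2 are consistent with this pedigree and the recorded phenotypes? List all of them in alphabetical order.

B/I-1 aff ·: Bb|BB
B/I-2 aff ·: Bb|BB
B/II-1 aff I-1×I-2: Bb|BB
B/II-2 aff I-1×I-2: Bb|BB
B/II-3 aff I-1×I-2: Bb|BB
B/II-4 un ·: bb
B/III-1 aff II-3×II-4: Bb
B/III-2 aff II-3×II-4: Bb
⇒ B over [I-1,I-2,II-1,II-2,II-3,II-4,III-1,III-2]: 25 consistent
H/I-1 un ·: hh
H/I-2 aff ·: Hh
H/II-1 un I-1×I-2: hh
H/II-2 un I-1×I-2: hh
H/II-3 un I-1×I-2: hh
H/II-4 un ·: hh
H/III-1 un II-3×II-4: hh
H/III-2 ? II-3×II-4: hh
⇒ H over [I-1,I-2,II-1,II-2,II-3,II-4,III-1,III-2]: 1 consistent

I-2 ∈ {BB Hh, Bb Hh}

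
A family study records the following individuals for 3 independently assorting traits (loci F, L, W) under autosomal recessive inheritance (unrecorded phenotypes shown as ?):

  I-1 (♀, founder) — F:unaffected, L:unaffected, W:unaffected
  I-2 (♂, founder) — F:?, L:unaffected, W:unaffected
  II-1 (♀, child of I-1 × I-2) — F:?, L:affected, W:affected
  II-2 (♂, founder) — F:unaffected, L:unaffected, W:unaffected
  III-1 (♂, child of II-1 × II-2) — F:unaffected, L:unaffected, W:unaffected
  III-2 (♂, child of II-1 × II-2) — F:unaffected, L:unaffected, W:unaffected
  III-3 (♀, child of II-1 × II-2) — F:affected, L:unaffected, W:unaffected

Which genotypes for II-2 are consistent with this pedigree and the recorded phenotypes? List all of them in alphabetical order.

F/I-1 un ·: FF|Ff
F/I-2 ? ·: FF|Ff|ff
F/II-1 ? I-1×I-2: Ff|ff
F/II-2 un ·: Ff
F/III-1 un II-1×II-2: FF|Ff
F/III-2 un II-1×II-2: FF|Ff
F/III-3 aff II-1×II-2: ff
⇒ F over [I-1,I-2,II-1,II-2,III-1,III-2,III-3]: 22 consistent
L/I-1 un ·: Ll
L/I-2 un ·: Ll
L/II-1 aff I-1×I-2: ll
L/II-2 un ·: LL|Ll
L/III-1 un II-1×II-2: Ll
L/III-2 un II-1×II-2: Ll
L/III-3 un II-1×II-2: Ll
⇒ L over [I-1,I-2,II-1,II-2,III-1,III-2,III-3]: 2 consistent
W/I-1 un ·: Ww
W/I-2 un ·: Ww
W/II-1 aff I-1×I-2: ww
W/II-2 un ·: WW|Ww
W/III-1 un II-1×II-2: Ww
W/III-2 un II-1×II-2: Ww
W/III-3 un II-1×II-2: Ww
⇒ W over [I-1,I-2,II-1,II-2,III-1,III-2,III-3]: 2 consistent

II-2 ∈ {Ff LL WW, Ff LL Ww, Ff Ll WW, Ff Ll Ww}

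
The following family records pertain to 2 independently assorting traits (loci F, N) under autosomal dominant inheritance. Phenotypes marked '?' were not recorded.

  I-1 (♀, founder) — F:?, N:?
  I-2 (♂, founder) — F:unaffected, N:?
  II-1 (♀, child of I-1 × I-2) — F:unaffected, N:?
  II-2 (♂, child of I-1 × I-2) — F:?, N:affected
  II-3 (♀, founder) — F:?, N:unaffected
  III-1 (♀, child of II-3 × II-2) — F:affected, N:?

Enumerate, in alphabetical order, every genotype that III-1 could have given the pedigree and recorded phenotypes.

F/I-1 ? ·: ff|Ff
F/I-2 un ·: ff
F/II-1 un I-1×I-2: ff
F/II-2 ? I-1×I-2: ff|Ff
F/II-3 ? ·: ff|Ff|FF
F/III-1 aff II-3×II-2: Ff|FF
⇒ F over [I-1,I-2,II-1,II-2,II-3,III-1]: 9 consistent
N/I-1 ? ·: nn|Nn|NN
N/I-2 ? ·: nn|Nn|NN
N/II-1 ? I-1×I-2: nn|Nn|NN
N/II-2 aff I-1×I-2: Nn|NN
N/II-3 un ·: nn
N/III-1 ? II-3×II-2: nn|Nn
⇒ N over [I-1,I-2,II-1,II-2,II-3,III-1]: 34 consistent

III-1 ∈ {FF Nn, FF nn, Ff Nn, Ff nn}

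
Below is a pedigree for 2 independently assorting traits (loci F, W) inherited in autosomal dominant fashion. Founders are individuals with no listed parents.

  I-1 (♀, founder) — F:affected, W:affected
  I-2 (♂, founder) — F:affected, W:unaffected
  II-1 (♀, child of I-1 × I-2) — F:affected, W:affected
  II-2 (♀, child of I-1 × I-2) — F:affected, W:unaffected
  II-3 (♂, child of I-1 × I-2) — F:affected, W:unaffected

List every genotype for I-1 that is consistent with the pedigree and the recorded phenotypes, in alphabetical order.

F/I-1 aff ·: Ff|FF
F/I-2 aff ·: Ff|FF
F/II-1 aff I-1×I-2: Ff|FF
F/II-2 aff I-1×I-2: Ff|FF
F/II-3 aff I-1×I-2: Ff|FF
⇒ F over [I-1,I-2,II-1,II-2,II-3]: 25 consistent
W/I-1 aff ·: Ww
W/I-2 un ·: ww
W/II-1 aff I-1×I-2: Ww
W/II-2 un I-1×I-2: ww
W/II-3 un I-1×I-2: ww
⇒ W over [I-1,I-2,II-1,II-2,II-3]: 1 consistent

I-1 ∈ {FF Ww, Ff Ww}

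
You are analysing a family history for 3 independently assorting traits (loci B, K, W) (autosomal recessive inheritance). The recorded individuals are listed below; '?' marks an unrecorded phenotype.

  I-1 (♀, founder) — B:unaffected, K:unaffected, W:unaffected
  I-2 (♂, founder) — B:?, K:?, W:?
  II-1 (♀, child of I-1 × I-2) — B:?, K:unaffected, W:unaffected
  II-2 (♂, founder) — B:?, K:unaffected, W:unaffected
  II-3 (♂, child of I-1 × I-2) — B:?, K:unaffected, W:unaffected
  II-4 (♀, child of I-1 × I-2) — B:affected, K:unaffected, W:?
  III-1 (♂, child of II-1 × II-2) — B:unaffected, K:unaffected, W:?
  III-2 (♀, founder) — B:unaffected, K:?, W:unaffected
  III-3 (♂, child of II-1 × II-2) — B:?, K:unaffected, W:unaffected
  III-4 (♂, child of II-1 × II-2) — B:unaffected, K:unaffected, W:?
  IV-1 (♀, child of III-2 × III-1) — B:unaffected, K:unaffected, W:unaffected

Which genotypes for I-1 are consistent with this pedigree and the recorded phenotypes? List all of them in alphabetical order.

B/I-1 un ·: Bb
B/I-2 ? ·: Bb|bb
B/II-1 ? I-1×I-2: BB|Bb|bb
B/II-2 ? ·: BB|Bb|bb
B/II-3 ? I-1×I-2: BB|Bb|bb
B/II-4 aff I-1×I-2: bb
B/III-1 un II-1×II-2: BB|Bb
B/III-2 un ·: BB|Bb
B/III-3 ? II-1×II-2: BB|Bb|bb
B/III-4 un II-1×II-2: BB|Bb
B/IV-1 un III-2×III-1: BB|Bb
⇒ B over [I-1,I-2,II-1,II-2,II-3,II-4,III-1,III-2,III-3,III-4,IV-1]: 555 consistent
K/I-1 un ·: KK|Kk
K/I-2 ? ·: KK|Kk|kk
K/II-1 un I-1×I-2: KK|Kk
K/II-2 un ·: KK|Kk
K/II-3 un I-1×I-2: KK|Kk
K/II-4 un I-1×I-2: KK|Kk
K/III-1 un II-1×II-2: KK|Kk
K/III-2 ? ·: KK|Kk|kk
K/III-3 un II-1×II-2: KK|Kk
K/III-4 un II-1×II-2: KK|Kk
K/IV-1 un III-2×III-1: KK|Kk
⇒ K over [I-1,I-2,II-1,II-2,II-3,II-4,III-1,III-2,III-3,III-4,IV-1]: 1528 consistent
W/I-1 un ·: WW|Ww
W/I-2 ? ·: WW|Ww|ww
W/II-1 un I-1×I-2: WW|Ww
W/II-2 un ·: WW|Ww
W/II-3 un I-1×I-2: WW|Ww
W/II-4 ? I-1×I-2: WW|Ww|ww
W/III-1 ? II-1×II-2: WW|Ww|ww
W/III-2 un ·: WW|Ww
W/III-3 un II-1×II-2: WW|Ww
W/III-4 ? II-1×II-2: WW|Ww|ww
W/IV-1 un III-2×III-1: WW|Ww
⇒ W over [I-1,I-2,II-1,II-2,II-3,II-4,III-1,III-2,III-3,III-4,IV-1]: 1859 consistent

I-1 ∈ {Bb KK WW, Bb KK Ww, Bb Kk WW, Bb Kk Ww}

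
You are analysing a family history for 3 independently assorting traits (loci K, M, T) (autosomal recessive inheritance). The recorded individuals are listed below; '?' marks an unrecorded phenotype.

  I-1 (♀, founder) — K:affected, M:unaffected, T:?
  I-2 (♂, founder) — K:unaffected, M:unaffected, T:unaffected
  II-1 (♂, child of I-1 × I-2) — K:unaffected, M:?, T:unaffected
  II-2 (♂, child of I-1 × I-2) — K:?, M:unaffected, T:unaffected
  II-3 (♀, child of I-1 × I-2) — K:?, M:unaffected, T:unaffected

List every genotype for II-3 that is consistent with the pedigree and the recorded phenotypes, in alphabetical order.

II-3 ∈ {Kk MM TT, Kk MM Tt, Kk Mm TT, Kk Mm Tt, kk MM TT, kk MM Tt, kk Mm TT, kk Mm Tt}

K/I-1 aff ·: kk
K/I-2 un ·: KK|Kk
K/II-1 un I-1×I-2: Kk
K/II-2 ? I-1×I-2: Kk|kk
K/II-3 ? I-1×I-2: Kk|kk
⇒ K over [I-1,I-2,II-1,II-2,II-3]: 5 consistent
M/I-1 un ·: MM|Mm
M/I-2 un ·: MM|Mm
M/II-1 ? I-1×I-2: MM|Mm|mm
M/II-2 un I-1×I-2: MM|Mm
M/II-3 un I-1×I-2: MM|Mm
⇒ M over [I-1,I-2,II-1,II-2,II-3]: 29 consistent
T/I-1 ? ·: TT|Tt|tt
T/I-2 un ·: TT|Tt
T/II-1 un I-1×I-2: TT|Tt
T/II-2 un I-1×I-2: TT|Tt
T/II-3 un I-1×I-2: TT|Tt
⇒ T over [I-1,I-2,II-1,II-2,II-3]: 27 consistent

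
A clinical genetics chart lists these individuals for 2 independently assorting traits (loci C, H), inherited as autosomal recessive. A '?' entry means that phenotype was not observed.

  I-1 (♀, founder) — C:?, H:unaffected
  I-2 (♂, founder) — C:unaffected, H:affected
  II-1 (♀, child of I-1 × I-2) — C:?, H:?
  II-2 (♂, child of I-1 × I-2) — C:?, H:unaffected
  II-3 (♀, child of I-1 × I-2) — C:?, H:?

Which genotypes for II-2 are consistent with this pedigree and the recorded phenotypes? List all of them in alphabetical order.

C/I-1 ? ·: CC|Cc|cc
C/I-2 un ·: CC|Cc
C/II-1 ? I-1×I-2: CC|Cc|cc
C/II-2 ? I-1×I-2: CC|Cc|cc
C/II-3 ? I-1×I-2: CC|Cc|cc
⇒ C over [I-1,I-2,II-1,II-2,II-3]: 53 consistent
H/I-1 un ·: HH|Hh
H/I-2 aff ·: hh
H/II-1 ? I-1×I-2: Hh|hh
H/II-2 un I-1×I-2: Hh
H/II-3 ? I-1×I-2: Hh|hh
⇒ H over [I-1,I-2,II-1,II-2,II-3]: 5 consistent

II-2 ∈ {CC Hh, Cc Hh, cc Hh}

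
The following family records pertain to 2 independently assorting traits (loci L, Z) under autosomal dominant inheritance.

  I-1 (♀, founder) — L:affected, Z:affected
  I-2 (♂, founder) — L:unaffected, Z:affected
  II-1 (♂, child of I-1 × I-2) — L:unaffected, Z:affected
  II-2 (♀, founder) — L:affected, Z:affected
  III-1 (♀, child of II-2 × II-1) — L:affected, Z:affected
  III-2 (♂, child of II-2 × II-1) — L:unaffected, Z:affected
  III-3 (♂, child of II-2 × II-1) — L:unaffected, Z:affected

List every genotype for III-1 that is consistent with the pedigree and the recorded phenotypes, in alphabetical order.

L/I-1 aff ·: Ll
L/I-2 un ·: ll
L/II-1 un I-1×I-2: ll
L/II-2 aff ·: Ll
L/III-1 aff II-2×II-1: Ll
L/III-2 un II-2×II-1: ll
L/III-3 un II-2×II-1: ll
⇒ L over [I-1,I-2,II-1,II-2,III-1,III-2,III-3]: 1 consistent
Z/I-1 aff ·: Zz|ZZ
Z/I-2 aff ·: Zz|ZZ
Z/II-1 aff I-1×I-2: Zz|ZZ
Z/II-2 aff ·: Zz|ZZ
Z/III-1 aff II-2×II-1: Zz|ZZ
Z/III-2 aff II-2×II-1: Zz|ZZ
Z/III-3 aff II-2×II-1: Zz|ZZ
⇒ Z over [I-1,I-2,II-1,II-2,III-1,III-2,III-3]: 84 consistent

III-1 ∈ {Ll ZZ, Ll Zz}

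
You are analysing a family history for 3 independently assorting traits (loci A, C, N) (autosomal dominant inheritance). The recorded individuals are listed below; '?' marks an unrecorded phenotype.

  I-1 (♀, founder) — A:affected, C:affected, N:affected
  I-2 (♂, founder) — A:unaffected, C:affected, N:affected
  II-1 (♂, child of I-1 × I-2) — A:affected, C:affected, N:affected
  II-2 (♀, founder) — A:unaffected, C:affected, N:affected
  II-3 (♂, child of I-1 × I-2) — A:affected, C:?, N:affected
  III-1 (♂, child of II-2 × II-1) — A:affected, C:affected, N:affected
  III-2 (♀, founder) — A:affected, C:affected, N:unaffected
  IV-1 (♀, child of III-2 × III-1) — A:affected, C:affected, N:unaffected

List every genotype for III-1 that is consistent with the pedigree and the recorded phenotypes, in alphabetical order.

A/I-1 aff ·: Aa|AA
A/I-2 un ·: aa
A/II-1 aff I-1×I-2: Aa
A/II-2 un ·: aa
A/II-3 aff I-1×I-2: Aa
A/III-1 aff II-2×II-1: Aa
A/III-2 aff ·: Aa|AA
A/IV-1 aff III-2×III-1: Aa|AA
⇒ A over [I-1,I-2,II-1,II-2,II-3,III-1,III-2,IV-1]: 8 consistent
C/I-1 aff ·: Cc|CC
C/I-2 aff ·: Cc|CC
C/II-1 aff I-1×I-2: Cc|CC
C/II-2 aff ·: Cc|CC
C/II-3 ? I-1×I-2: cc|Cc|CC
C/III-1 aff II-2×II-1: Cc|CC
C/III-2 aff ·: Cc|CC
C/IV-1 aff III-2×III-1: Cc|CC
⇒ C over [I-1,I-2,II-1,II-2,II-3,III-1,III-2,IV-1]: 178 consistent
N/I-1 aff ·: Nn|NN
N/I-2 aff ·: Nn|NN
N/II-1 aff I-1×I-2: Nn|NN
N/II-2 aff ·: Nn|NN
N/II-3 aff I-1×I-2: Nn|NN
N/III-1 aff II-2×II-1: Nn
N/III-2 un ·: nn
N/IV-1 un III-2×III-1: nn
⇒ N over [I-1,I-2,II-1,II-2,II-3,III-1,III-2,IV-1]: 19 consistent

III-1 ∈ {Aa CC Nn, Aa Cc Nn}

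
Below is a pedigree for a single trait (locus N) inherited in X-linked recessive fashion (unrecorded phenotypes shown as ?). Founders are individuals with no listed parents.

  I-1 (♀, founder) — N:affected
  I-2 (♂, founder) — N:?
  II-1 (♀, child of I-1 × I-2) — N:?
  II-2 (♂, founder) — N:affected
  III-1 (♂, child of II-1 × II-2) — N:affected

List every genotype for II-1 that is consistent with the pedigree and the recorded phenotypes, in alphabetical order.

N/I-1 aff ·: X^nX^n
N/I-2 ? ·: X^NY|X^nY
N/II-1 ? I-1×I-2: X^NX^n|X^nX^n
N/II-2 aff ·: X^nY
N/III-1 aff II-1×II-2: X^nY
⇒ N over [I-1,I-2,II-1,II-2,III-1]: 2 consistent

II-1 ∈ {X^NX^n, X^nX^n}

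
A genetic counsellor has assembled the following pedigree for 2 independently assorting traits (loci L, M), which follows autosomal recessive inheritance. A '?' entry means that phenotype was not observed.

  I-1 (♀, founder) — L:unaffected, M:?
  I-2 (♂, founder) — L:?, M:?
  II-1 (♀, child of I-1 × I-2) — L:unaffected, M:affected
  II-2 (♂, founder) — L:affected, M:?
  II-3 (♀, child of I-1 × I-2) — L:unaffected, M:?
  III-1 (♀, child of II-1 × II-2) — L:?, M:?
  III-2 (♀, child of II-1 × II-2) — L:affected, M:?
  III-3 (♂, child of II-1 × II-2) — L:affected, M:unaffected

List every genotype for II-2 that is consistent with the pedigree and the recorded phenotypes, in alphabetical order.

L/I-1 un ·: LL|Ll
L/I-2 ? ·: LL|Ll|ll
L/II-1 un I-1×I-2: Ll
L/II-2 aff ·: ll
L/II-3 un I-1×I-2: LL|Ll
L/III-1 ? II-1×II-2: Ll|ll
L/III-2 aff II-1×II-2: ll
L/III-3 aff II-1×II-2: ll
⇒ L over [I-1,I-2,II-1,II-2,II-3,III-1,III-2,III-3]: 16 consistent
M/I-1 ? ·: Mm|mm
M/I-2 ? ·: Mm|mm
M/II-1 aff I-1×I-2: mm
M/II-2 ? ·: MM|Mm
M/II-3 ? I-1×I-2: MM|Mm|mm
M/III-1 ? II-1×II-2: Mm|mm
M/III-2 ? II-1×II-2: Mm|mm
M/III-3 un II-1×II-2: Mm
⇒ M over [I-1,I-2,II-1,II-2,II-3,III-1,III-2,III-3]: 40 consistent

II-2 ∈ {ll MM, ll Mm}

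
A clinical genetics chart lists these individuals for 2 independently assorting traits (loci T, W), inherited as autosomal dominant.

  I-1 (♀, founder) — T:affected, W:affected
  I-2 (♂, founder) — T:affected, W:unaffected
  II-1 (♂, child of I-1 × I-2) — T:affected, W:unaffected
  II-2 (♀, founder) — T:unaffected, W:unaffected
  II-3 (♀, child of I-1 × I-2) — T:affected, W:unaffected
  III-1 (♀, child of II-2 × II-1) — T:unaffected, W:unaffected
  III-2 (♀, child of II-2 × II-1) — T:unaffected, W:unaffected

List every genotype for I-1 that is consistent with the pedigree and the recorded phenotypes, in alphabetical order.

T/I-1 aff ·: Tt|TT
T/I-2 aff ·: Tt|TT
T/II-1 aff I-1×I-2: Tt
T/II-2 un ·: tt
T/II-3 aff I-1×I-2: Tt|TT
T/III-1 un II-2×II-1: tt
T/III-2 un II-2×II-1: tt
⇒ T over [I-1,I-2,II-1,II-2,II-3,III-1,III-2]: 6 consistent
W/I-1 aff ·: Ww
W/I-2 un ·: ww
W/II-1 un I-1×I-2: ww
W/II-2 un ·: ww
W/II-3 un I-1×I-2: ww
W/III-1 un II-2×II-1: ww
W/III-2 un II-2×II-1: ww
⇒ W over [I-1,I-2,II-1,II-2,II-3,III-1,III-2]: 1 consistent

I-1 ∈ {TT Ww, Tt Ww}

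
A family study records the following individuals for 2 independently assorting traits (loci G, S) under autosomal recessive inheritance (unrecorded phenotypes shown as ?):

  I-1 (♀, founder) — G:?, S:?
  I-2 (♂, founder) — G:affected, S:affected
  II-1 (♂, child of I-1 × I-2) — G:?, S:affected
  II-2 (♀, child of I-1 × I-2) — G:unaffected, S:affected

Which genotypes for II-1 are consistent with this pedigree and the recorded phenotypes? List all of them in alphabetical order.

G/I-1 ? ·: GG|Gg
G/I-2 aff ·: gg
G/II-1 ? I-1×I-2: Gg|gg
G/II-2 un I-1×I-2: Gg
⇒ G over [I-1,I-2,II-1,II-2]: 3 consistent
S/I-1 ? ·: Ss|ss
S/I-2 aff ·: ss
S/II-1 aff I-1×I-2: ss
S/II-2 aff I-1×I-2: ss
⇒ S over [I-1,I-2,II-1,II-2]: 2 consistent

II-1 ∈ {Gg ss, gg ss}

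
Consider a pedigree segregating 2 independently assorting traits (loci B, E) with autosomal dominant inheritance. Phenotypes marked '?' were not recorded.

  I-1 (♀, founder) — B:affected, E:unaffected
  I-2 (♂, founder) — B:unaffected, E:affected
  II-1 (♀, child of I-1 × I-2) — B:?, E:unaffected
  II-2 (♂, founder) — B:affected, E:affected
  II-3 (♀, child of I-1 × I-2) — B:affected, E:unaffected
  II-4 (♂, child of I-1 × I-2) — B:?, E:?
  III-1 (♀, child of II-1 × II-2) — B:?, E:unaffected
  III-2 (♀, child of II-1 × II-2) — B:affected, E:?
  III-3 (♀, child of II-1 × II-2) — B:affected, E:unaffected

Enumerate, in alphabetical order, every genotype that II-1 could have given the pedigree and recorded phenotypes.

B/I-1 aff ·: Bb|BB
B/I-2 un ·: bb
B/II-1 ? I-1×I-2: bb|Bb
B/II-2 aff ·: Bb|BB
B/II-3 aff I-1×I-2: Bb
B/II-4 ? I-1×I-2: bb|Bb
B/III-1 ? II-1×II-2: bb|Bb|BB
B/III-2 aff II-1×II-2: Bb|BB
B/III-3 aff II-1×II-2: Bb|BB
⇒ B over [I-1,I-2,II-1,II-2,II-3,II-4,III-1,III-2,III-3]: 66 consistent
E/I-1 un ·: ee
E/I-2 aff ·: Ee
E/II-1 un I-1×I-2: ee
E/II-2 aff ·: Ee
E/II-3 un I-1×I-2: ee
E/II-4 ? I-1×I-2: ee|Ee
E/III-1 un II-1×II-2: ee
E/III-2 ? II-1×II-2: ee|Ee
E/III-3 un II-1×II-2: ee
⇒ E over [I-1,I-2,II-1,II-2,II-3,II-4,III-1,III-2,III-3]: 4 consistent

II-1 ∈ {Bb ee, bb ee}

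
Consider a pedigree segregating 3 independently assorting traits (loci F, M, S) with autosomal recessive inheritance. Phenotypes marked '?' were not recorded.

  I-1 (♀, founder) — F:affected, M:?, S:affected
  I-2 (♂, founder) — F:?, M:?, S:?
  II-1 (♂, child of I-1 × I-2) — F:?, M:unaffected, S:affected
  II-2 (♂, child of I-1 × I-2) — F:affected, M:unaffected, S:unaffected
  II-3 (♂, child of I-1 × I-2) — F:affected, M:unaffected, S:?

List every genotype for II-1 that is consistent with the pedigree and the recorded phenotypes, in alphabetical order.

II-1 ∈ {Ff MM ss, Ff Mm ss, ff MM ss, ff Mm ss}

F/I-1 aff ·: ff
F/I-2 ? ·: Ff|ff
F/II-1 ? I-1×I-2: Ff|ff
F/II-2 aff I-1×I-2: ff
F/II-3 aff I-1×I-2: ff
⇒ F over [I-1,I-2,II-1,II-2,II-3]: 3 consistent
M/I-1 ? ·: MM|Mm|mm
M/I-2 ? ·: MM|Mm|mm
M/II-1 un I-1×I-2: MM|Mm
M/II-2 un I-1×I-2: MM|Mm
M/II-3 un I-1×I-2: MM|Mm
⇒ M over [I-1,I-2,II-1,II-2,II-3]: 29 consistent
S/I-1 aff ·: ss
S/I-2 ? ·: Ss
S/II-1 aff I-1×I-2: ss
S/II-2 un I-1×I-2: Ss
S/II-3 ? I-1×I-2: Ss|ss
⇒ S over [I-1,I-2,II-1,II-2,II-3]: 2 consistent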